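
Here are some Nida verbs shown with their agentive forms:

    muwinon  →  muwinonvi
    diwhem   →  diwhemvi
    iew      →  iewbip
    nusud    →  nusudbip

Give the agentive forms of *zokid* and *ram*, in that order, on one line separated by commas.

Looking at the final consonant of each stem: -vi when the stem ends in a nasal (*muwinon*, *diwhem*); -bip when the stem ends in a non-nasal consonant (*iew*, *nusud*).
The final consonant of *zokid* is /d/, which is non-nasal, so the suffix is -bip, giving *zokidbip*.
The final consonant of *ram* is /m/, which is a nasal, so the suffix is -vi, giving *ramvi*.

zokidbip, ramvi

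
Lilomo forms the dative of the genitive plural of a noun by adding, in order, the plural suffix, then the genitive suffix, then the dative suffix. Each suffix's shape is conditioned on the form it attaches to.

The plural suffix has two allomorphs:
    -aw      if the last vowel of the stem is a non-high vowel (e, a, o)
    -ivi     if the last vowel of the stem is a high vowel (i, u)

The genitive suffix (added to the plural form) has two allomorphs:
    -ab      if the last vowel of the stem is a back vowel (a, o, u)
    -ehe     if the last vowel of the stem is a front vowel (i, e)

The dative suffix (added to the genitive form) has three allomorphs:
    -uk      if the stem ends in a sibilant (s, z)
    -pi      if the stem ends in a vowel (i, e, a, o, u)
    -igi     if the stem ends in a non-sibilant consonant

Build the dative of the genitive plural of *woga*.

wogaawabigi

*woga*: last vowel = /a/, a non-high vowel → -aw → *wogaaw*.
The plural form *wogaaw*: last vowel = /a/, a back vowel → -ab → *wogaawab*.
The genitive form *wogaawab*: final sound = /b/, a non-sibilant consonant → -igi → *wogaawabigi*.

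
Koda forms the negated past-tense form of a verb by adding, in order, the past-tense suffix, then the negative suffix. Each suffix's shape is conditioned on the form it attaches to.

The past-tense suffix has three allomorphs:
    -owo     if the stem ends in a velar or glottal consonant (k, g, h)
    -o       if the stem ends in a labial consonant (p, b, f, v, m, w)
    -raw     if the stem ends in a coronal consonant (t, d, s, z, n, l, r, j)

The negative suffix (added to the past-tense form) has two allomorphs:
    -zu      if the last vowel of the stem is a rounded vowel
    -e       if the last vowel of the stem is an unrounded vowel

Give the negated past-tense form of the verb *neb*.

nebozu

The final consonant of *neb* is /b/, which is labial, so the past-tense suffix is -o, giving *nebo*.
The past-tense form *nebo*: last vowel = /o/, a rounded vowel → -zu → *nebozu*.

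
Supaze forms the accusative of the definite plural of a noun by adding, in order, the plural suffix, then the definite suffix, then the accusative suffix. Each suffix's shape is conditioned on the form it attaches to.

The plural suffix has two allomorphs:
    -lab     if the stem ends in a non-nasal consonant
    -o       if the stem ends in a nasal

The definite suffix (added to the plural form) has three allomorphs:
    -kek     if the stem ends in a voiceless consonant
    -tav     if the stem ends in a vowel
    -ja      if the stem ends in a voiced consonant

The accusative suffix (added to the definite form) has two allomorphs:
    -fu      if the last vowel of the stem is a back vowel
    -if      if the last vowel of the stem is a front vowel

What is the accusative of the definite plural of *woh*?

wohlabjafu

Since the final consonant of *woh* is /h/ (non-nasal), it takes -lab, giving *wohlab*.
The plural form *wohlab* — final sound /b/ (a voiced consonant) → -ja → *wohlabja*.
The definite form *wohlabja* — last vowel /a/ (a back vowel) → -fu → *wohlabjafu*.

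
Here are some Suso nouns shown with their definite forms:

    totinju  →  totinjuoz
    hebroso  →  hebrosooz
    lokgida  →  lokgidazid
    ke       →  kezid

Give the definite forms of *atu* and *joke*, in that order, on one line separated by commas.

Looking at the last vowel of each stem: -oz when the last vowel of the stem is a rounded vowel (*totinju*, *hebroso*); -zid when the last vowel of the stem is an unrounded vowel (*lokgida*, *ke*).
Since the last vowel of *atu* is /u/ (a rounded vowel), it takes -oz, giving *atuoz*.
*joke*: last vowel = /e/, an unrounded vowel → -zid → *jokezid*.

atuoz, jokezid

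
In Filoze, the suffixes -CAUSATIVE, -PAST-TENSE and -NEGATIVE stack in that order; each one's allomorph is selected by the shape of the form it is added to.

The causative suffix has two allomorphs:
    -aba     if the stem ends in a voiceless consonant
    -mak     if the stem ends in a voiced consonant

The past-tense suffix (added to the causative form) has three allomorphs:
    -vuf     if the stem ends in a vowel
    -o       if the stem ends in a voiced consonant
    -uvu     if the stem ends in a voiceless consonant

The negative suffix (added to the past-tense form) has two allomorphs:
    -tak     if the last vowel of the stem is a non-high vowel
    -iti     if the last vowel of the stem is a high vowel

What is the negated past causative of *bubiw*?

bubiwmakuvuiti

*bubiw*: final consonant = /w/, voiced → -mak → *bubiwmak*.
The causative form *bubiwmak*: final sound = /k/, a voiceless consonant → -uvu → *bubiwmakuvu*.
The past-tense form *bubiwmakuvu* — last vowel /u/ (a high vowel) → -iti → *bubiwmakuvuiti*.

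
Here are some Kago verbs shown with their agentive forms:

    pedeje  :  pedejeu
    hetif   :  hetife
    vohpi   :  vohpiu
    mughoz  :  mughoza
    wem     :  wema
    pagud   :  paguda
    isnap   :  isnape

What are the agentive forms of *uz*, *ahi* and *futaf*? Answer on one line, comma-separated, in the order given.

uza, ahiu, futafe

The pattern is voicing of the final sound: -e when the stem ends in a voiceless consonant (*hetif*, *isnap*); -a when the stem ends in a voiced consonant (*mughoz*, *wem*, *pagud*); -u when the stem ends in a vowel (*pedeje*, *vohpi*).
Since the final sound of *uz* is /z/ (a voiced consonant), it takes -a, giving *uza*.
Since the final sound of *ahi* is /i/ (a vowel), it takes -u, giving *ahiu*.
*futaf* — final sound /f/ (a voiceless consonant) → -e → *futafe*.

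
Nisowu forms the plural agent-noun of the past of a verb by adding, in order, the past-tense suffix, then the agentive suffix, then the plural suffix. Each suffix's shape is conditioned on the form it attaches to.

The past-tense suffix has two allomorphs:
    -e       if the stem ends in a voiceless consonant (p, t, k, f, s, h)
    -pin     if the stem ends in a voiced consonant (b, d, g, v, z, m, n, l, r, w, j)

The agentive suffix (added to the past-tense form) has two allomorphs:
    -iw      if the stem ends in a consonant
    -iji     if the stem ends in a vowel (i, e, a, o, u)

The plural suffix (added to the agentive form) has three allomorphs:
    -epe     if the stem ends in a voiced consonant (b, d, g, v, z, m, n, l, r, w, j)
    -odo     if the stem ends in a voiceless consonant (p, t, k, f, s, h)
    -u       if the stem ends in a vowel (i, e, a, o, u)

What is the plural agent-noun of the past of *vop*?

Since the final consonant of *vop* is /p/ (voiceless), it takes -e, giving *vope*.
The past-tense form *vope*: final sound = /e/, a vowel → -iji → *vopeiji*.
Since the final sound of the agentive form *vopeiji* is /i/ (a vowel), it takes -u, giving *vopeijiu*.

vopeijiu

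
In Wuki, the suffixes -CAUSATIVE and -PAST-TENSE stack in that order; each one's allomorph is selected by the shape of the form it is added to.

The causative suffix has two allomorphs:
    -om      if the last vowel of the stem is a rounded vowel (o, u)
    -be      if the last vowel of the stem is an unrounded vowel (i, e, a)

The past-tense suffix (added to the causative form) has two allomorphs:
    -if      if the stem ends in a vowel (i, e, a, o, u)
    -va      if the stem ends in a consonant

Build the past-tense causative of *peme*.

pemebeif

*peme*: last vowel = /e/, an unrounded vowel → -be → *pemebe*.
The causative form *pemebe* — final sound /e/ (a vowel) → -if → *pemebeif*.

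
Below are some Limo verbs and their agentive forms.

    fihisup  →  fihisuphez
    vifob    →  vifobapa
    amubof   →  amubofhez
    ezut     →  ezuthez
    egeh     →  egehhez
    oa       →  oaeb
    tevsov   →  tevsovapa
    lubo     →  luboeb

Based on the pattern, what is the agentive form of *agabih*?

agabihhez

The pattern is voicing of the final sound: -hez when the stem ends in a voiceless consonant (*fihisup*, *amubof*, *ezut*, *egeh*); -apa when the stem ends in a voiced consonant (*vifob*, *tevsov*); -eb when the stem ends in a vowel (*oa*, *lubo*).
Since the final sound of *agabih* is /h/ (a voiceless consonant), it takes -hez, giving *agabihhez*.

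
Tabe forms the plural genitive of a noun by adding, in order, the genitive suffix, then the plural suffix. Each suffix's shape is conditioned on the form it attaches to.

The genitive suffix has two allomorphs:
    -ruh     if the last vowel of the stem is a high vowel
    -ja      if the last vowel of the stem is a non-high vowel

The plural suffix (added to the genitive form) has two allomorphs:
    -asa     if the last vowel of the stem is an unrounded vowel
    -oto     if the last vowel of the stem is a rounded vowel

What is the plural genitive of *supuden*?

The last vowel of *supuden* is /e/, which is a non-high vowel, so the genitive suffix is -ja, giving *supudenja*.
The genitive form *supudenja* — last vowel /a/ (an unrounded vowel) → -asa → *supudenjaasa*.

supudenjaasa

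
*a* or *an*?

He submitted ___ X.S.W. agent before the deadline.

The indefinite article is chosen by the initial *sound* of the following word, not its spelling.
The initialism *X.S.W.* is read letter by letter; the first letter, X, is pronounced /ɛks/, which begins with a vowel sound.
So the article is *an*: He submitted an X.S.W. agent before the deadline.

an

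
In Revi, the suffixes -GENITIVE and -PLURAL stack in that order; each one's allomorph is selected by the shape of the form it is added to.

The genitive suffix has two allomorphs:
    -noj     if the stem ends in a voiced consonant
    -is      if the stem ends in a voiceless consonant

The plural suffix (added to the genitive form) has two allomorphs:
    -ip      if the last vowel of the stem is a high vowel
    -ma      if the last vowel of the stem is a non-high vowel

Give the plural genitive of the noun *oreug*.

oreugnojma

*oreug* — final consonant /g/ (voiced) → -noj → *oreugnoj*.
Since the last vowel of the genitive form *oreugnoj* is /o/ (a non-high vowel), it takes -ma, giving *oreugnojma*.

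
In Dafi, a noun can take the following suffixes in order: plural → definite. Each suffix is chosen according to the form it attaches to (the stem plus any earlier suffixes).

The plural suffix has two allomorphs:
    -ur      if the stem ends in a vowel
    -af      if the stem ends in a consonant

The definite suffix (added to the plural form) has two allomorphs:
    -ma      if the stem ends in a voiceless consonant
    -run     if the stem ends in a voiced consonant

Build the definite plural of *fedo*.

fedourrun

*fedo*: final sound = /o/, a vowel → -ur → *fedour*.
The plural form *fedour* — final consonant /r/ (voiced) → -run → *fedourrun*.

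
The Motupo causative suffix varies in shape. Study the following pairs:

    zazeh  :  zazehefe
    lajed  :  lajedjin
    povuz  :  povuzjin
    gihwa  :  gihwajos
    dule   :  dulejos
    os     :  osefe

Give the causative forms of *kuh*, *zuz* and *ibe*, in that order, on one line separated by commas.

The alternation tracks the final sound of the stem — -efe when the stem ends in a voiceless consonant (*zazeh*, *os*); -jin when the stem ends in a voiced consonant (*lajed*, *povuz*); -jos when the stem ends in a vowel (*gihwa*, *dule*).
The final sound of *kuh* is /h/, which is a voiceless consonant, so the suffix is -efe, giving *kuhefe*.
The final sound of *zuz* is /z/, which is a voiced consonant, so the suffix is -jin, giving *zuzjin*.
*ibe* — final sound /e/ (a vowel) → -jos → *ibejos*.

kuhefe, zuzjin, ibejos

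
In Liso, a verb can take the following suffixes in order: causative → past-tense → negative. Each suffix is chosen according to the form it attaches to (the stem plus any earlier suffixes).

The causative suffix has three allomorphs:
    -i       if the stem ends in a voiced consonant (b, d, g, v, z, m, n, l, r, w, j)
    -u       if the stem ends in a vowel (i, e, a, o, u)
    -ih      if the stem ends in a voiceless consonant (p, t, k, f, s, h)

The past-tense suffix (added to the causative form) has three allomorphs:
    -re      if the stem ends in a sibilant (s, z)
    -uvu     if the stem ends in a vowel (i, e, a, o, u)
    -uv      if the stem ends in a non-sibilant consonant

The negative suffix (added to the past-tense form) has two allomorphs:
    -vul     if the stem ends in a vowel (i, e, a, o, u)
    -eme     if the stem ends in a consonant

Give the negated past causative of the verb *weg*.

*weg*: final sound = /g/, a voiced consonant → -i → *wegi*.
The final sound of the causative form *wegi* is /i/, which is a vowel, so the past-tense suffix is -uvu, giving *wegiuvu*.
Since the final sound of the past-tense form *wegiuvu* is /u/ (a vowel), it takes -vul, giving *wegiuvuvul*.

wegiuvuvul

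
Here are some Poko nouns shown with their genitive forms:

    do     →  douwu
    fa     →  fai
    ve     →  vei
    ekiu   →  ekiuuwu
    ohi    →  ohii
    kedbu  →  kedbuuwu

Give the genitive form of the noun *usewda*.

Looking at the last vowel of each stem: -uwu when the last vowel of the stem is a rounded vowel (*do*, *ekiu*, *kedbu*); -i when the last vowel of the stem is an unrounded vowel (*fa*, *ve*, *ohi*).
*usewda*: last vowel = /a/, an unrounded vowel → -i → *usewdai*.

usewdai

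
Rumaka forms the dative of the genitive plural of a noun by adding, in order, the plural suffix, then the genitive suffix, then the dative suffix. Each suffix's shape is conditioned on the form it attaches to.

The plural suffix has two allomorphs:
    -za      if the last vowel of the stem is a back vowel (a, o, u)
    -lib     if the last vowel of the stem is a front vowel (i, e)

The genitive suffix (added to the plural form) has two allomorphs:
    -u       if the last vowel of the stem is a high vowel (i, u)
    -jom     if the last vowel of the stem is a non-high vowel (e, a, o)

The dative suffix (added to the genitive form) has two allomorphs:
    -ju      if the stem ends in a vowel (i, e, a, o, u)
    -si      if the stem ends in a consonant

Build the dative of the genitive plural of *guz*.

guzzajomsi

The last vowel of *guz* is /u/, which is a back vowel, so the plural suffix is -za, giving *guzza*.
The plural form *guzza*: last vowel = /a/, a non-high vowel → -jom → *guzzajom*.
The final sound of the genitive form *guzzajom* is /m/, which is a consonant, so the dative suffix is -si, giving *guzzajomsi*.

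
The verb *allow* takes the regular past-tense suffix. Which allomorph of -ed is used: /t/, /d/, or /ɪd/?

/d/

The stem *allow* ends in a voiced sound other than /d/.
The -ed suffix is realized as /ɪd/ after /t, d/; as /t/ after other voiceless consonants; and as /d/ after other voiced sounds.
So -ed on *allow* is pronounced /d/.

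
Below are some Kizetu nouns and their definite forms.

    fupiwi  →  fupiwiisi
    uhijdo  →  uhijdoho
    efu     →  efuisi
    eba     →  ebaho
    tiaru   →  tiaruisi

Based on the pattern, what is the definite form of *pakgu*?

The alternation tracks the last vowel of the stem — -isi when the last vowel of the stem is a high vowel (*fupiwi*, *efu*, *tiaru*); -ho when the last vowel of the stem is a non-high vowel (*uhijdo*, *eba*).
Since the last vowel of *pakgu* is /u/ (a high vowel), it takes -isi, giving *pakguisi*.

pakguisi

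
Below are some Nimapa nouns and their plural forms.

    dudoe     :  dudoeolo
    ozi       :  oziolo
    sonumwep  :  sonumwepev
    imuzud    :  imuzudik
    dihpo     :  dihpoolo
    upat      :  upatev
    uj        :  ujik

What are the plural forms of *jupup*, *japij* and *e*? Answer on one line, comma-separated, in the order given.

jupupev, japijik, eolo

The pattern is voicing of the final sound: -ev when the stem ends in a voiceless consonant (*sonumwep*, *upat*); -ik when the stem ends in a voiced consonant (*imuzud*, *uj*); -olo when the stem ends in a vowel (*dudoe*, *ozi*, *dihpo*).
*jupup* — final sound /p/ (a voiceless consonant) → -ev → *jupupev*.
*japij*: final sound = /j/, a voiced consonant → -ik → *japijik*.
*e* — final sound /e/ (a vowel) → -olo → *eolo*.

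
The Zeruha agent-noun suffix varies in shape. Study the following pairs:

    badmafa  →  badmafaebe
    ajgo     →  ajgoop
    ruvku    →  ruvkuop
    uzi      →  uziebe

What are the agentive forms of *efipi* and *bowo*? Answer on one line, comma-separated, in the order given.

The suffix is conditioned by the last vowel: -op when the last vowel of the stem is a rounded vowel (*ajgo*, *ruvku*); -ebe when the last vowel of the stem is an unrounded vowel (*badmafa*, *uzi*).
*efipi* — last vowel /i/ (an unrounded vowel) → -ebe → *efipiebe*.
*bowo* — last vowel /o/ (a rounded vowel) → -op → *bowoop*.

efipiebe, bowoop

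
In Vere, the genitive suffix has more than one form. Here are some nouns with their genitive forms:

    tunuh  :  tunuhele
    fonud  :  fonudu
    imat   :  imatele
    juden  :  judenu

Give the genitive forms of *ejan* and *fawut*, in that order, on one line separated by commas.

ejanu, fawutele

Looking at the final consonant of each stem: -ele when the stem ends in a voiceless consonant (*tunuh*, *imat*); -u when the stem ends in a voiced consonant (*fonud*, *juden*).
Since the final consonant of *ejan* is /n/ (voiced), it takes -u, giving *ejanu*.
The final consonant of *fawut* is /t/, which is voiceless, so the suffix is -ele, giving *fawutele*.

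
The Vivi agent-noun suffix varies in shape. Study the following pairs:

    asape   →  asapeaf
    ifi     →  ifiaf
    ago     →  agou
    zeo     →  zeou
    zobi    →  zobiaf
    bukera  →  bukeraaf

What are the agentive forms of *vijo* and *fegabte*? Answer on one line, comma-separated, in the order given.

The suffix is conditioned by the last vowel: -u when the last vowel of the stem is a rounded vowel (*ago*, *zeo*); -af when the last vowel of the stem is an unrounded vowel (*asape*, *ifi*, *zobi*, *bukera*).
*vijo*: last vowel = /o/, a rounded vowel → -u → *vijou*.
*fegabte*: last vowel = /e/, an unrounded vowel → -af → *fegabteaf*.

vijou, fegabteaf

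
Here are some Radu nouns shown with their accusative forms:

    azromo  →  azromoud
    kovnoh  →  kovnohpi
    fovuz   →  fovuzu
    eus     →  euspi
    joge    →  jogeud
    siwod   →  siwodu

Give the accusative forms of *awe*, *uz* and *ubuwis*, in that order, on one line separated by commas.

Looking at the final sound of each stem: -pi when the stem ends in a voiceless consonant (*kovnoh*, *eus*); -u when the stem ends in a voiced consonant (*fovuz*, *siwod*); -ud when the stem ends in a vowel (*azromo*, *joge*).
*awe*: final sound = /e/, a vowel → -ud → *aweud*.
*uz*: final sound = /z/, a voiced consonant → -u → *uzu*.
*ubuwis*: final sound = /s/, a voiceless consonant → -pi → *ubuwispi*.

aweud, uzu, ubuwispi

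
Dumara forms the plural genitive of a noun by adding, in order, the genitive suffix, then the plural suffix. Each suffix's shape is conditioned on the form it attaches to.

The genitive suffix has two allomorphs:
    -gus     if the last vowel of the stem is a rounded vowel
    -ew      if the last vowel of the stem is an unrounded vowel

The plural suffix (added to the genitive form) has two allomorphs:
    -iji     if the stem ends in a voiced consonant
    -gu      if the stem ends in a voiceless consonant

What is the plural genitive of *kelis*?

*kelis*: last vowel = /i/, an unrounded vowel → -ew → *kelisew*.
Since the final consonant of the genitive form *kelisew* is /w/ (voiced), it takes -iji, giving *kelisewiji*.

kelisewiji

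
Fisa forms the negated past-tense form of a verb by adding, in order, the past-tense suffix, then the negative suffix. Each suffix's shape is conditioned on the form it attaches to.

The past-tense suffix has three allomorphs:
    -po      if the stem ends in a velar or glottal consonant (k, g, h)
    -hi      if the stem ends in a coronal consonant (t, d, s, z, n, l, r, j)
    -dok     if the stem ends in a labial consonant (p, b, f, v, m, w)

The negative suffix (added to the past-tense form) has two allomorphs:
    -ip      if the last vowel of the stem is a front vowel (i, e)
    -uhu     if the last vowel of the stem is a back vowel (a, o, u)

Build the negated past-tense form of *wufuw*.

wufuwdokuhu

*wufuw* — final consonant /w/ (labial) → -dok → *wufuwdok*.
Since the last vowel of the past-tense form *wufuwdok* is /o/ (a back vowel), it takes -uhu, giving *wufuwdokuhu*.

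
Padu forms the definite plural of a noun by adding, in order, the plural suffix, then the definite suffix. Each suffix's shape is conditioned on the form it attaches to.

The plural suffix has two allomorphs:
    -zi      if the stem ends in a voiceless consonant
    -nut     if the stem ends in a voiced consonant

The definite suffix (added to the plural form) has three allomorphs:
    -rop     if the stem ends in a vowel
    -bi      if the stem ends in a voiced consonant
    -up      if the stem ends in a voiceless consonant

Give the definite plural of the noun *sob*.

*sob* — final consonant /b/ (voiced) → -nut → *sobnut*.
The final sound of the plural form *sobnut* is /t/, which is a voiceless consonant, so the definite suffix is -up, giving *sobnutup*.

sobnutup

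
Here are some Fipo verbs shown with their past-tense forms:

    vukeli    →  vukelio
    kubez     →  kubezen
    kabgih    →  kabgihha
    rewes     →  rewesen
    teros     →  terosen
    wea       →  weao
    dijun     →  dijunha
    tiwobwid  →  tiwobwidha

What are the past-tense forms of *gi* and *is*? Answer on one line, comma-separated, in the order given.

gio, isen

The pattern is sibilance of the final sound: -en when the stem ends in a sibilant (*kubez*, *rewes*, *teros*); -ha when the stem ends in a non-sibilant consonant (*kabgih*, *dijun*, *tiwobwid*); -o when the stem ends in a vowel (*vukeli*, *wea*).
*gi* — final sound /i/ (a vowel) → -o → *gio*.
Since the final sound of *is* is /s/ (a sibilant), it takes -en, giving *isen*.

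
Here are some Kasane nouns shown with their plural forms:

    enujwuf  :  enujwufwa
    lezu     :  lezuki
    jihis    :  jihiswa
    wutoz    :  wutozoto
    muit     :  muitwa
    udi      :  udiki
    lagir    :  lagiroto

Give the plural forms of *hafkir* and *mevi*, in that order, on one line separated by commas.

hafkiroto, meviki

Looking at the final sound of each stem: -wa when the stem ends in a voiceless consonant (*enujwuf*, *jihis*, *muit*); -oto when the stem ends in a voiced consonant (*wutoz*, *lagir*); -ki when the stem ends in a vowel (*lezu*, *udi*).
Since the final sound of *hafkir* is /r/ (a voiced consonant), it takes -oto, giving *hafkiroto*.
Since the final sound of *mevi* is /i/ (a vowel), it takes -ki, giving *meviki*.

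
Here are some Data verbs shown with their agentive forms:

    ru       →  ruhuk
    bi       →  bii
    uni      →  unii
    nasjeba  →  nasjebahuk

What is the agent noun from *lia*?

The pattern is front/back vowel harmony: -i when the last vowel of the stem is a front vowel (*bi*, *uni*); -huk when the last vowel of the stem is a back vowel (*ru*, *nasjeba*).
Since the last vowel of *lia* is /a/ (a back vowel), it takes -huk, giving *liahuk*.

liahuk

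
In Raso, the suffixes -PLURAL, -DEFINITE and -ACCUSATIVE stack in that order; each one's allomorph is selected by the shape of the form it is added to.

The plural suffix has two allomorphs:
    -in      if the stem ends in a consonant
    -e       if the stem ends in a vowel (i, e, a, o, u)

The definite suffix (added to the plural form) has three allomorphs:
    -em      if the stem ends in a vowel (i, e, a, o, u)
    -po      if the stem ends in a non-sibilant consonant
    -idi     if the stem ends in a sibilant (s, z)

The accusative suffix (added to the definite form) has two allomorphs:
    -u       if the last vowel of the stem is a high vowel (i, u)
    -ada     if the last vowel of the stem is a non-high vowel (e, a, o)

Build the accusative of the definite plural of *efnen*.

efneninpoada

*efnen*: final sound = /n/, a consonant → -in → *efnenin*.
The plural form *efnenin*: final sound = /n/, a non-sibilant consonant → -po → *efneninpo*.
The definite form *efneninpo* — last vowel /o/ (a non-high vowel) → -ada → *efneninpoada*.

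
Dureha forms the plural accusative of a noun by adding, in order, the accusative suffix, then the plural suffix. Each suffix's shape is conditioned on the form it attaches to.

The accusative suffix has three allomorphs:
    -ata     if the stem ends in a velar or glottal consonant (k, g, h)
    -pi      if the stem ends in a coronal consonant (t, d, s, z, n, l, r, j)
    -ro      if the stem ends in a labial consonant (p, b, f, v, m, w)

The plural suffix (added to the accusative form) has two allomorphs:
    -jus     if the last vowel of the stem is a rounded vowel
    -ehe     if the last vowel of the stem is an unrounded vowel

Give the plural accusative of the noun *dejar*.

dejarpiehe

The final consonant of *dejar* is /r/, which is coronal, so the accusative suffix is -pi, giving *dejarpi*.
The accusative form *dejarpi* — last vowel /i/ (an unrounded vowel) → -ehe → *dejarpiehe*.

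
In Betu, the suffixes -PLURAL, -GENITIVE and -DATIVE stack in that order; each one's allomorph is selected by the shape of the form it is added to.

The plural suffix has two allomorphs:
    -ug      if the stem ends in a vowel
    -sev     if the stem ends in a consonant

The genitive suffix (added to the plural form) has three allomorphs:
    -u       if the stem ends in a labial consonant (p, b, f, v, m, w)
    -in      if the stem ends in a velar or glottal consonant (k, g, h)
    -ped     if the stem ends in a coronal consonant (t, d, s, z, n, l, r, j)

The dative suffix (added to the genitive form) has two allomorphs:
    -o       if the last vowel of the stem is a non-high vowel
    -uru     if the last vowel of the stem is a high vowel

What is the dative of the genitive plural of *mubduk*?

*mubduk*: final sound = /k/, a consonant → -sev → *mubduksev*.
The plural form *mubduksev* — final consonant /v/ (labial) → -u → *mubduksevu*.
The last vowel of the genitive form *mubduksevu* is /u/, which is a high vowel, so the dative suffix is -uru, giving *mubduksevuuru*.

mubduksevuuru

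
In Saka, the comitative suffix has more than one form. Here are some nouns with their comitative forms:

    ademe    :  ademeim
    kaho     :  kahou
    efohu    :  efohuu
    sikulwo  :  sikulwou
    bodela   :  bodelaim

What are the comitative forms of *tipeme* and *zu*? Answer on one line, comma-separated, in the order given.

Looking at the last vowel of each stem: -u when the last vowel of the stem is a rounded vowel (*kaho*, *efohu*, *sikulwo*); -im when the last vowel of the stem is an unrounded vowel (*ademe*, *bodela*).
*tipeme* — last vowel /e/ (an unrounded vowel) → -im → *tipemeim*.
*zu* — last vowel /u/ (a rounded vowel) → -u → *zuu*.

tipemeim, zuu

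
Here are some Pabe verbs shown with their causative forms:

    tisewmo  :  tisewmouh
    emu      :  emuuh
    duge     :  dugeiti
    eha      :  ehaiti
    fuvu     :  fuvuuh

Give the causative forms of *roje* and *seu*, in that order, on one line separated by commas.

rojeiti, seuuh

Looking at the last vowel of each stem: -uh when the last vowel of the stem is a rounded vowel (*tisewmo*, *emu*, *fuvu*); -iti when the last vowel of the stem is an unrounded vowel (*duge*, *eha*).
The last vowel of *roje* is /e/, which is an unrounded vowel, so the suffix is -iti, giving *rojeiti*.
The last vowel of *seu* is /u/, which is a rounded vowel, so the suffix is -uh, giving *seuuh*.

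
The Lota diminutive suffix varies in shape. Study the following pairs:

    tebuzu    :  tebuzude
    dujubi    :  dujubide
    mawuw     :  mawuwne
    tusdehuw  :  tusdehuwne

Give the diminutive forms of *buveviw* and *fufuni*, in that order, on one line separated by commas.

The pattern is consonant vs. vowel: -ne when the stem ends in a consonant (*mawuw*, *tusdehuw*); -de when the stem ends in a vowel (*tebuzu*, *dujubi*).
*buveviw* — final sound /w/ (a consonant) → -ne → *buveviwne*.
Since the final sound of *fufuni* is /i/ (a vowel), it takes -de, giving *fufunide*.

buveviwne, fufunide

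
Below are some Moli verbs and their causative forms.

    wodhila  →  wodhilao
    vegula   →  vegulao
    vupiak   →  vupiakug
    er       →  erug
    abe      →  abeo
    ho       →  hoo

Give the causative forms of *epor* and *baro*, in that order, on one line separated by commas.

eporug, baroo

The suffix is conditioned by the final sound: -ug when the stem ends in a consonant (*vupiak*, *er*); -o when the stem ends in a vowel (*wodhila*, *vegula*, *abe*, *ho*).
*epor*: final sound = /r/, a consonant → -ug → *eporug*.
*baro*: final sound = /o/, a vowel → -o → *baroo*.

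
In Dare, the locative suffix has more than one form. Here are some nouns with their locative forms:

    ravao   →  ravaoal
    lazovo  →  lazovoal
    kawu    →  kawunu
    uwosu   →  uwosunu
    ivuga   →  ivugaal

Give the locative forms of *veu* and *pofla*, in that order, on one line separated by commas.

The suffix is conditioned by the last vowel: -nu when the last vowel of the stem is a high vowel (*kawu*, *uwosu*); -al when the last vowel of the stem is a non-high vowel (*ravao*, *lazovo*, *ivuga*).
The last vowel of *veu* is /u/, which is a high vowel, so the suffix is -nu, giving *veunu*.
*pofla* — last vowel /a/ (a non-high vowel) → -al → *poflaal*.

veunu, poflaal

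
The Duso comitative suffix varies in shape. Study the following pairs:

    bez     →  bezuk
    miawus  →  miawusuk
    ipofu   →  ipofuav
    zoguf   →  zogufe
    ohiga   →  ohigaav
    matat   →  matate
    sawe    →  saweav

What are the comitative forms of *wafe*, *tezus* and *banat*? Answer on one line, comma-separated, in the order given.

wafeav, tezusuk, banate

The suffix is conditioned by the final sound: -uk when the stem ends in a sibilant (*bez*, *miawus*); -e when the stem ends in a non-sibilant consonant (*zoguf*, *matat*); -av when the stem ends in a vowel (*ipofu*, *ohiga*, *sawe*).
The final sound of *wafe* is /e/, which is a vowel, so the suffix is -av, giving *wafeav*.
Since the final sound of *tezus* is /s/ (a sibilant), it takes -uk, giving *tezusuk*.
The final sound of *banat* is /t/, which is a non-sibilant consonant, so the suffix is -e, giving *banate*.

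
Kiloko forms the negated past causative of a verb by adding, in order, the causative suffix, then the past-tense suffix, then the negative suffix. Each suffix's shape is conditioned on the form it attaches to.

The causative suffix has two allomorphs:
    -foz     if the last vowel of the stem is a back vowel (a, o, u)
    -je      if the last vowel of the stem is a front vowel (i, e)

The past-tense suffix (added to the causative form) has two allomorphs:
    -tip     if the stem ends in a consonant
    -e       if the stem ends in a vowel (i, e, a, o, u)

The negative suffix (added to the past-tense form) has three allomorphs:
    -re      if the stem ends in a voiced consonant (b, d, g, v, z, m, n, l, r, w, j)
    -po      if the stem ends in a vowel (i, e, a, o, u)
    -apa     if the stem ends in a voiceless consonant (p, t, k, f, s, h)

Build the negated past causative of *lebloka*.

leblokafoztipapa

*lebloka*: last vowel = /a/, a back vowel → -foz → *leblokafoz*.
The causative form *leblokafoz*: final sound = /z/, a consonant → -tip → *leblokafoztip*.
The past-tense form *leblokafoztip* — final sound /p/ (a voiceless consonant) → -apa → *leblokafoztipapa*.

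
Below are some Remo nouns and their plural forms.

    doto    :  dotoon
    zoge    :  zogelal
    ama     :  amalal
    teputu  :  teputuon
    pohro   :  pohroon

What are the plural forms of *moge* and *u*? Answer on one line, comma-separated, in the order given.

mogelal, uon

The suffix is conditioned by the last vowel: -on when the last vowel of the stem is a rounded vowel (*doto*, *teputu*, *pohro*); -lal when the last vowel of the stem is an unrounded vowel (*zoge*, *ama*).
The last vowel of *moge* is /e/, which is an unrounded vowel, so the suffix is -lal, giving *mogelal*.
*u*: last vowel = /u/, a rounded vowel → -on → *uon*.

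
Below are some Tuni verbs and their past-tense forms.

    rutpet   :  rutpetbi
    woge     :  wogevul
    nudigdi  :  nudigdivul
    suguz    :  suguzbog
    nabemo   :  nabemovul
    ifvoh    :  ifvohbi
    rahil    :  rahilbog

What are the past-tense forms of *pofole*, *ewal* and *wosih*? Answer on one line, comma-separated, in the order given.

Looking at the final sound of each stem: -bi when the stem ends in a voiceless consonant (*rutpet*, *ifvoh*); -bog when the stem ends in a voiced consonant (*suguz*, *rahil*); -vul when the stem ends in a vowel (*woge*, *nudigdi*, *nabemo*).
Since the final sound of *pofole* is /e/ (a vowel), it takes -vul, giving *pofolevul*.
*ewal*: final sound = /l/, a voiced consonant → -bog → *ewalbog*.
The final sound of *wosih* is /h/, which is a voiceless consonant, so the suffix is -bi, giving *wosihbi*.

pofolevul, ewalbog, wosihbi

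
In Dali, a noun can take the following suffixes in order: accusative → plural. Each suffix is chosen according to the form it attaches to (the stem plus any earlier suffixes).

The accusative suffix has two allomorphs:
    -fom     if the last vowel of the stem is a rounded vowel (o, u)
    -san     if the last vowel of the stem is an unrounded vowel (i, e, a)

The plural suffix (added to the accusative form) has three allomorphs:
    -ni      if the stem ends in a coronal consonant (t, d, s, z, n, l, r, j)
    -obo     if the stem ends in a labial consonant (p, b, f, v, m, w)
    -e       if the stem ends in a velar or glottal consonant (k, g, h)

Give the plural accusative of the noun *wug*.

wugfomobo

*wug*: last vowel = /u/, a rounded vowel → -fom → *wugfom*.
The accusative form *wugfom* — final consonant /m/ (labial) → -obo → *wugfomobo*.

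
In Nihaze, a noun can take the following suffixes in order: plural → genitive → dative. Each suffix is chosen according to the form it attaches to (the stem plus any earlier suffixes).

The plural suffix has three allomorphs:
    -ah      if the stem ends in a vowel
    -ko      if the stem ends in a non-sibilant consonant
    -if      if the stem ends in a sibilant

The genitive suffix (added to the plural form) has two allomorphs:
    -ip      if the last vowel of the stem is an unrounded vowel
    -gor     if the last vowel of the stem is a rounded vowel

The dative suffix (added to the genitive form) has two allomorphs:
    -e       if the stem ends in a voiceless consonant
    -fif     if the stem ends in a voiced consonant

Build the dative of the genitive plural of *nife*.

nifeahipe

Since the final sound of *nife* is /e/ (a vowel), it takes -ah, giving *nifeah*.
Since the last vowel of the plural form *nifeah* is /a/ (an unrounded vowel), it takes -ip, giving *nifeahip*.
The genitive form *nifeahip*: final consonant = /p/, voiceless → -e → *nifeahipe*.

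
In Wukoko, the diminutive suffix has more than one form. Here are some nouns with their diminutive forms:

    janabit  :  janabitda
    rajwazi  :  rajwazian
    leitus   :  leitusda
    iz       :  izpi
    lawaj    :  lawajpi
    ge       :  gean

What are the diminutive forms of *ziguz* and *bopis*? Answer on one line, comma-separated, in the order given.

ziguzpi, bopisda

The pattern is voicing of the final sound: -da when the stem ends in a voiceless consonant (*janabit*, *leitus*); -pi when the stem ends in a voiced consonant (*iz*, *lawaj*); -an when the stem ends in a vowel (*rajwazi*, *ge*).
*ziguz* — final sound /z/ (a voiced consonant) → -pi → *ziguzpi*.
The final sound of *bopis* is /s/, which is a voiceless consonant, so the suffix is -da, giving *bopisda*.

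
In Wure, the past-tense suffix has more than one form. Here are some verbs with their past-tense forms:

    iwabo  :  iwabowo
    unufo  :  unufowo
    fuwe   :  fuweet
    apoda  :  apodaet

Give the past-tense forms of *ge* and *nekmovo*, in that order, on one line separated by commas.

geet, nekmovowo

The alternation tracks the last vowel of the stem — -wo when the last vowel of the stem is a rounded vowel (*iwabo*, *unufo*); -et when the last vowel of the stem is an unrounded vowel (*fuwe*, *apoda*).
Since the last vowel of *ge* is /e/ (an unrounded vowel), it takes -et, giving *geet*.
Since the last vowel of *nekmovo* is /o/ (a rounded vowel), it takes -wo, giving *nekmovowo*.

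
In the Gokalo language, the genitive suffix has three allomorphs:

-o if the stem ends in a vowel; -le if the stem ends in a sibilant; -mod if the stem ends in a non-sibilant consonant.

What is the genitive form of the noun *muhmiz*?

muhmizle

*muhmiz*: final sound = /z/, a sibilant → -le → *muhmizle*.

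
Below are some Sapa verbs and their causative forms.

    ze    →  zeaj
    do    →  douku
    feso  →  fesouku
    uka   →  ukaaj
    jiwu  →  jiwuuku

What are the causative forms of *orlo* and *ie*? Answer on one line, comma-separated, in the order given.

The suffix is conditioned by the last vowel: -uku when the last vowel of the stem is a rounded vowel (*do*, *feso*, *jiwu*); -aj when the last vowel of the stem is an unrounded vowel (*ze*, *uka*).
The last vowel of *orlo* is /o/, which is a rounded vowel, so the suffix is -uku, giving *orlouku*.
The last vowel of *ie* is /e/, which is an unrounded vowel, so the suffix is -aj, giving *ieaj*.

orlouku, ieaj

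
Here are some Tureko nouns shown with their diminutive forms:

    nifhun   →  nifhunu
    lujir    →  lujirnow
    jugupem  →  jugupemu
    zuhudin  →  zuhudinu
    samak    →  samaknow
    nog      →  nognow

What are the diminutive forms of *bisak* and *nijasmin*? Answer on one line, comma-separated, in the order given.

bisaknow, nijasminu

The pattern is nasality of the final consonant: -u when the stem ends in a nasal (*nifhun*, *jugupem*, *zuhudin*); -now when the stem ends in a non-nasal consonant (*lujir*, *samak*, *nog*).
*bisak*: final consonant = /k/, non-nasal → -now → *bisaknow*.
*nijasmin*: final consonant = /n/, a nasal → -u → *nijasminu*.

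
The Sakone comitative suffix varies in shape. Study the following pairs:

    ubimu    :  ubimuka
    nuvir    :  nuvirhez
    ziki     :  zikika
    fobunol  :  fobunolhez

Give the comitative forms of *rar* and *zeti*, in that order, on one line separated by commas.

The alternation tracks the final sound of the stem — -hez when the stem ends in a consonant (*nuvir*, *fobunol*); -ka when the stem ends in a vowel (*ubimu*, *ziki*).
*rar*: final sound = /r/, a consonant → -hez → *rarhez*.
*zeti*: final sound = /i/, a vowel → -ka → *zetika*.

rarhez, zetika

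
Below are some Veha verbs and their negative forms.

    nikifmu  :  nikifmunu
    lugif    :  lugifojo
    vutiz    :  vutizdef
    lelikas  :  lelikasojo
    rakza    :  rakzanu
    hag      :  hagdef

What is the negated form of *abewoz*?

The suffix is conditioned by the final sound: -ojo when the stem ends in a voiceless consonant (*lugif*, *lelikas*); -def when the stem ends in a voiced consonant (*vutiz*, *hag*); -nu when the stem ends in a vowel (*nikifmu*, *rakza*).
The final sound of *abewoz* is /z/, which is a voiced consonant, so the suffix is -def, giving *abewozdef*.

abewozdef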